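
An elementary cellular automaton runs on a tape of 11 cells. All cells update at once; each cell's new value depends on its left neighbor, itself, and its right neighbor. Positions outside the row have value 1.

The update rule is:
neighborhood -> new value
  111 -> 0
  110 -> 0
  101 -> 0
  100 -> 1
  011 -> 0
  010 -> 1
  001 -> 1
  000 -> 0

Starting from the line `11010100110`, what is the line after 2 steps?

10110000101

00010111000
10110000101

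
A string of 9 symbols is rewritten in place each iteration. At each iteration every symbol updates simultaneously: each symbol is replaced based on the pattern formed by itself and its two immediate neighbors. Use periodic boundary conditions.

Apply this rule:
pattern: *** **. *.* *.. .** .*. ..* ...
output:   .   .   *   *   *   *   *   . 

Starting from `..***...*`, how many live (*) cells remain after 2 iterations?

5

iteration 1: ***..*.**
iteration 2: ...*****.
count of *: 5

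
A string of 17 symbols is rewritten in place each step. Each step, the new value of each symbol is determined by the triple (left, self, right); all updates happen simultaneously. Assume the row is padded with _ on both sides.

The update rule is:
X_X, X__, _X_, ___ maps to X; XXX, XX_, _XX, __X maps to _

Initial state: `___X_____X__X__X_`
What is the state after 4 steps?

XX_____X__X__X___

XX_XXXXX_XX_XX_XX
__X_____X__X__X__
X_XXXXX_XX_XX_XXX
XX_____X__X__X___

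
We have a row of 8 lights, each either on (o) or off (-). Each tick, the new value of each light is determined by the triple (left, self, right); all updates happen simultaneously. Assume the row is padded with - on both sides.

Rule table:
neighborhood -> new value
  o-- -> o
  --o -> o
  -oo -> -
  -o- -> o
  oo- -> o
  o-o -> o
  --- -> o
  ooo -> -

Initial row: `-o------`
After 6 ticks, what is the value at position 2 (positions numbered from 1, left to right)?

-

oooooooo
-------o
oooooooo  (repeats tick 1; period 2)
tick 6: -------o
position 2 holds -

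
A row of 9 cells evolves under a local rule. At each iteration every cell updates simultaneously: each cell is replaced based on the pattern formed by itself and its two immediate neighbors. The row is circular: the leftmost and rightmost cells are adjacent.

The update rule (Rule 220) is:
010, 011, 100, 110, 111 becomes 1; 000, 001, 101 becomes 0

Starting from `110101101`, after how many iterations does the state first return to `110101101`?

1

iteration 1: 110101101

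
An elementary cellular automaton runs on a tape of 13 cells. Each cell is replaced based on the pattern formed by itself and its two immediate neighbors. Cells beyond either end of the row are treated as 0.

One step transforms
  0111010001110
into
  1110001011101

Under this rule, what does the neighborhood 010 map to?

At position 5 the neighborhood is 010; the next row has 0 there.

0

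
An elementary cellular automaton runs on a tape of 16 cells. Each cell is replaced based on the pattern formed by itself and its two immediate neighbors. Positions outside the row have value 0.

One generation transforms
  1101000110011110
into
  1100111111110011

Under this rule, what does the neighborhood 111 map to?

At position 12 the neighborhood is 111; the next row has 0 there.

0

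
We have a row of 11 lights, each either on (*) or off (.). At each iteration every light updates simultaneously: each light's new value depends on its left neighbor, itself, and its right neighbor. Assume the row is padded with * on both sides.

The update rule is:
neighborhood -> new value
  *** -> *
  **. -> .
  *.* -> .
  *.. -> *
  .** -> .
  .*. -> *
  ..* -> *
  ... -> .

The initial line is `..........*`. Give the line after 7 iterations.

*.*..**....

*........*.
.*......**.
.**....*...
...*..***.*
*.****.*...
...**..**.*
*.*..**....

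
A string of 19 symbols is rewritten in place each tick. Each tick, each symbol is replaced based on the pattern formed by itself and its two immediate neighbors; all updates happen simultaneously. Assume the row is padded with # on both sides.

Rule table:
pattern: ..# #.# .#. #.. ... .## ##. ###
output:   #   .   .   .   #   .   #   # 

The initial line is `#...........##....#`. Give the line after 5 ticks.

tick 1: #.##########.#.###.
tick 2: #..#########....##.
tick 3: #.#.########.###.#.
tick 4: #....#######..##...
tick 5: #.###.######.#.#.##

#.###.######.#.#.##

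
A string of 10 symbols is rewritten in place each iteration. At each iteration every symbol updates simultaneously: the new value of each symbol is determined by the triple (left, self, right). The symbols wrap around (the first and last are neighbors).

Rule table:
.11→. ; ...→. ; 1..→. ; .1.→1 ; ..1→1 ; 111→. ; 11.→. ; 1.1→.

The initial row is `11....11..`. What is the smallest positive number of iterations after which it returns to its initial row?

.....1...1
....11..11
...1...1..
..11..11..
.1...1....
11..11....
...1.....1
..11....11
.1.....1..
11....11..

10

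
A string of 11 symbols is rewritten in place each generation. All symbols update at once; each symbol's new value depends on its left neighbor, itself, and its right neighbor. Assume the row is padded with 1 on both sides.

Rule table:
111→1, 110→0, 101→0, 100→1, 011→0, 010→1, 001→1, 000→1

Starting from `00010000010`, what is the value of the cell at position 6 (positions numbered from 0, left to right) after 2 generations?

11111111110
11111111100
position 6 holds 1

1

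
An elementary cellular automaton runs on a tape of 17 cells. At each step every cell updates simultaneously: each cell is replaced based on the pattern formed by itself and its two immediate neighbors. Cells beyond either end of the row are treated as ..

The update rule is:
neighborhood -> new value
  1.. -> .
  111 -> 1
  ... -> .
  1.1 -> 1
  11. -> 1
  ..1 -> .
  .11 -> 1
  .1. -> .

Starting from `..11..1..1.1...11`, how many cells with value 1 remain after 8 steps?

step 1: ..11......1....11
step 2: ..11...........11
step 3: ..11...........11  (fixed point — unchanged through step 8)
count of 1: 4

4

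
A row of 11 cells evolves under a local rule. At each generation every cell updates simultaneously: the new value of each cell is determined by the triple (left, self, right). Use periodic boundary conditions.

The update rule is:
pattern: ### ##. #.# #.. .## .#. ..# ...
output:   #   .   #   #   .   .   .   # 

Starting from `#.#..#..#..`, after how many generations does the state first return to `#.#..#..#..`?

generation 1: .#.#..#..#.
generation 2: ..#.#..#..#
generation 3: #..#.#..#..
generation 4: .#..#.#..#.
generation 5: ..#..#.#..#
generation 6: #..#..#.#..
generation 7: .#..#..#.#.
generation 8: ..#..#..#.#
generation 9: #..#..#..#.
generation 10: .#..#..#..#
generation 11: #.#..#..#..

11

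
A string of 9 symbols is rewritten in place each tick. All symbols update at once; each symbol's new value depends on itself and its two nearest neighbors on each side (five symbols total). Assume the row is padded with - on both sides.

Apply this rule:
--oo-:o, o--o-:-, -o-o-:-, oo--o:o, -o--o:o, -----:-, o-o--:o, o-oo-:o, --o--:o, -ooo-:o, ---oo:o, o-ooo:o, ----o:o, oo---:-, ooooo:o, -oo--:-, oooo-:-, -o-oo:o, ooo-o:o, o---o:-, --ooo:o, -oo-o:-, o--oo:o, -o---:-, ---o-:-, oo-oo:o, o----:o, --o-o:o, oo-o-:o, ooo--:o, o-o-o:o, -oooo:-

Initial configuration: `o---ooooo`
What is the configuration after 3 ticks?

o--ooo-oo

tick 1: o--oo-o-o
tick 2: oooo-oo-o
tick 3: o--ooo-oo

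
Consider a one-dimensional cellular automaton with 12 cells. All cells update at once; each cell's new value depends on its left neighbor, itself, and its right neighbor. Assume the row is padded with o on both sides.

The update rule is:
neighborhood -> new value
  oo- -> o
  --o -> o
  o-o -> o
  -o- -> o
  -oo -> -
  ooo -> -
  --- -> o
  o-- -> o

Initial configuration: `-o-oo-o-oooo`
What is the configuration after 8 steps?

ooo-oooo----
--oo---ooooo
oo-oooo-----
-oo---oooooo
o-oooo------
oo---ooooooo
-oooo-------
o---oooooooo

o---oooooooo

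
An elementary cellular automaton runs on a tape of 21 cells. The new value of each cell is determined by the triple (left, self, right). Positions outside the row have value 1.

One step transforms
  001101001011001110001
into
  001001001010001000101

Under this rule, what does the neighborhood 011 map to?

1

At position 2 the neighborhood is 011; the next row has 1 there.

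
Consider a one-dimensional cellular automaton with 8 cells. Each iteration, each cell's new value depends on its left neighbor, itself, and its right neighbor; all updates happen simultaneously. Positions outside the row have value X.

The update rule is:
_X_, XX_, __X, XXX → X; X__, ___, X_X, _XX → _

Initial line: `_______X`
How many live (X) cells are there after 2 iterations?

2

______X_
_____XX_
count of X: 2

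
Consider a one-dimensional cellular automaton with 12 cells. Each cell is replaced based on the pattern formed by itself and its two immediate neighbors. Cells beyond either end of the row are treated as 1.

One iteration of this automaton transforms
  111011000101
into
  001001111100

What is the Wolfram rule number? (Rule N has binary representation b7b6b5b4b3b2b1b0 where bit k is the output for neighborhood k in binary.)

position 0: 111 → 0  (bit 7 = 0)
position 2: 110 → 1  (bit 6 = 1)
position 3: 101 → 0  (bit 5 = 0)
position 6: 100 → 1  (bit 4 = 1)
position 4: 011 → 0  (bit 3 = 0)
position 9: 010 → 1  (bit 2 = 1)
position 8: 001 → 1  (bit 1 = 1)
position 7: 000 → 1  (bit 0 = 1)
bits b7..b0 = 01010111 = 87

87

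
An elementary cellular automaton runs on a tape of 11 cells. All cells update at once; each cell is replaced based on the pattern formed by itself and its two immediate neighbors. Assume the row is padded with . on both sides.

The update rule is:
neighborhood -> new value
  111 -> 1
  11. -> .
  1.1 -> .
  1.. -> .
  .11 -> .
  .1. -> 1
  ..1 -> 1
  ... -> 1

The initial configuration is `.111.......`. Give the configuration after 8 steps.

1.1..111111
1.1.1.1111.
1.1.1..11..
1.1.1.1...1
1.1.1.1.111
1.1.1.1..1.
1.1.1.1.11.
1.1.1.1....

1.1.1.1....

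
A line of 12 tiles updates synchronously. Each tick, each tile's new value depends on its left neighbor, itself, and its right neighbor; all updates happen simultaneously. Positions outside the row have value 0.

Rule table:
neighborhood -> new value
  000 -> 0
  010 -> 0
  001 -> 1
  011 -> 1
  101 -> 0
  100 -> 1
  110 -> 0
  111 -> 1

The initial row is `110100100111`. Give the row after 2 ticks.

010110011101

tick 1: 100011011110
tick 2: 010110011101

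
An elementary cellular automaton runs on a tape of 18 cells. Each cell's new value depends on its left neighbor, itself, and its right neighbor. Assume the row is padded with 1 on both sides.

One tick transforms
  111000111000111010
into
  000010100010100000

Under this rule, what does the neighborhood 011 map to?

1

At position 6 the neighborhood is 011; the next row has 1 there.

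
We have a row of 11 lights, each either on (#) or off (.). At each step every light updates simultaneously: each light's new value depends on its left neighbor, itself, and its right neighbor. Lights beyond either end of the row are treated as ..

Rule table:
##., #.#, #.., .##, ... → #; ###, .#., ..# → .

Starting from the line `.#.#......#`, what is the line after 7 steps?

.####.#####

step 1: ..#.#####..
step 2: #..##...###
step 3: .#.####.#.#
step 4: ..##..##.#.
step 5: #.###.###.#
step 6: .##.###.##.
step 7: .####.#####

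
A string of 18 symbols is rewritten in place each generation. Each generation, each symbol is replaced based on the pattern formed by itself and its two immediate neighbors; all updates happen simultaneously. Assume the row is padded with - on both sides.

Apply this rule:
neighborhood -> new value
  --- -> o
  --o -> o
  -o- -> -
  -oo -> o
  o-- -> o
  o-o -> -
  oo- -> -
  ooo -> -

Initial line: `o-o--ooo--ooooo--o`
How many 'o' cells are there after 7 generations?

7

generation 1: ---ooo--ooo----oo-
generation 2: oooo--ooo--ooooo-o
generation 3: o---ooo--ooo------
generation 4: -oooo--ooo--oooooo
generation 5: oo---ooo--ooo-----
generation 6: o-oooo--ooo--ooooo
generation 7: --o---ooo--ooo----
count of o: 7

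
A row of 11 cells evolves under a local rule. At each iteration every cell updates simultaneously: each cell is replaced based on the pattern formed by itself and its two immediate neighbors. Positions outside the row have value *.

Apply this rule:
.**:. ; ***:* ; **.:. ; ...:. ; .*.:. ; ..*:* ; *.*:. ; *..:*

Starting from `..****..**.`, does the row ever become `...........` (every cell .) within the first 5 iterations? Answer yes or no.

no

**.**.**...
*.......*.*
.*.....*...
..*...*.*.*
**.*.*.....
iteration 5 is **.*.*....., still not uniform .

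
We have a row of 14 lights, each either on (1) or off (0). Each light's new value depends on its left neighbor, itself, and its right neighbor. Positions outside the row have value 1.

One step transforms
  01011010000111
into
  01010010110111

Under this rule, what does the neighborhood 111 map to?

1

At position 12 the neighborhood is 111; the next row has 1 there.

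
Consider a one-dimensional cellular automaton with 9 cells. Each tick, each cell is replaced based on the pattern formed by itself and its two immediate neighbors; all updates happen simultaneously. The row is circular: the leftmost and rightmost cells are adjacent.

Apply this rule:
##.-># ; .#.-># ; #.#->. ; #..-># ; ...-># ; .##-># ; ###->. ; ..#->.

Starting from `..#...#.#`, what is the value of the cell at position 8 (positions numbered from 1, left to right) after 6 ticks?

#.###.#.#
#.#.#.#.#
#.#.#.#.#  (fixed point — unchanged through tick 6)
position 8 holds .

.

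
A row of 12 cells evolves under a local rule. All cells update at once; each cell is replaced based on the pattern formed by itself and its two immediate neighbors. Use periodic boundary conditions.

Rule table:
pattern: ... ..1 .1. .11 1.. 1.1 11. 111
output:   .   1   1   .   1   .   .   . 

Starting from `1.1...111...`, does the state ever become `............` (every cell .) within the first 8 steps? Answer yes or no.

step 1: 1.11.1...1.1
step 2: .....11.11..
step 3: ....1.....1.
step 4: ...111...111
step 5: 1.1...1.1...
step 6: 1.11.11.11.1
step 7: ............
all cells are . at step 7

yes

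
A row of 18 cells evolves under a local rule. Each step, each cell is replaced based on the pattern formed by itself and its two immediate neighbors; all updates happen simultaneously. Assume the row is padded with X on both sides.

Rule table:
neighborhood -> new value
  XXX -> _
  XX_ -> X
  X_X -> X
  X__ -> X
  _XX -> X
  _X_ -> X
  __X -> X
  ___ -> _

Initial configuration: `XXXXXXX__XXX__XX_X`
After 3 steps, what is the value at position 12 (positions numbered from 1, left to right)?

X

______XXXX_XXXXXXX
X____XX__XXX______
XX__XXXXXX_XX____X
position 12 holds X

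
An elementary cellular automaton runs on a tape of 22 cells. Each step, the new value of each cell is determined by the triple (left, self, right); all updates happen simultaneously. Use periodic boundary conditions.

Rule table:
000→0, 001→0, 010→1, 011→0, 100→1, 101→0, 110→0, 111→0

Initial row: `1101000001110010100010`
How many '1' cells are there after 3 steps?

step 1: 0001100000001010110010
step 2: 0000010000001010001011
step 3: 1000011000001011001000
count of 1: 7

7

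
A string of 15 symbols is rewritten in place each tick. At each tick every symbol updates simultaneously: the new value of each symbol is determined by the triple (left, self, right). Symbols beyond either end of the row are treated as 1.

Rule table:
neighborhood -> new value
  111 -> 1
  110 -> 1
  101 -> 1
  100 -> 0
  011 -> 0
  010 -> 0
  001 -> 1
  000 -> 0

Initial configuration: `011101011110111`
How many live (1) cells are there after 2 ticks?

tick 1: 101110101111011
tick 2: 110111010111101
count of 1: 11

11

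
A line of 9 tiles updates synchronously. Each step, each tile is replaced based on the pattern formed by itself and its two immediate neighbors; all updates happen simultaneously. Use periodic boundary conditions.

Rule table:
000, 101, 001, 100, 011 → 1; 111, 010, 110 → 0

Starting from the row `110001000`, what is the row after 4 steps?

001100110

101110111
011001100
110111011
001100110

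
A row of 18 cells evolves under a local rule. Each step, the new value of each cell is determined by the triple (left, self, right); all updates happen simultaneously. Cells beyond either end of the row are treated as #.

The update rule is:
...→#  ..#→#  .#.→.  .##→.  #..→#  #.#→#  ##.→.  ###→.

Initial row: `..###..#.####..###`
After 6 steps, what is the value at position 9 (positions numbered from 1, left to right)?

.

step 1: ##...##.#....##...
step 2: ..###..#.####..###  (repeats step 0; period 2)
step 6: ..###..#.####..###
position 9 holds .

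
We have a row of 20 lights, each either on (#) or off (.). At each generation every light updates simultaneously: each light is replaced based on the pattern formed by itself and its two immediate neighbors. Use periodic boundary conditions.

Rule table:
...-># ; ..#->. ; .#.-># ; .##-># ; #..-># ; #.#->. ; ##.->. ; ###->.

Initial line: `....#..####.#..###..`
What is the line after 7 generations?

###.##.#....##.#..##

generation 1: ###.##.#....##.#..##
generation 2: ....#..####.#..##.#.
generation 3: ###.##.#....##.#..##  (repeats generation 1; period 2)
generation 7: ###.##.#....##.#..##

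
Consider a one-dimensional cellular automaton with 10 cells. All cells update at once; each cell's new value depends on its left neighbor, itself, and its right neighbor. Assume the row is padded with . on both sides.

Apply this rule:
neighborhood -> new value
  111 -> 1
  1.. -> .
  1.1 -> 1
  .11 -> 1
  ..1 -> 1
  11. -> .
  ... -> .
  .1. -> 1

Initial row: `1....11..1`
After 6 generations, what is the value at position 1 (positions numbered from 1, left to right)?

1

generation 1: 1...11..11
generation 2: 1..11..11.
generation 3: 1.11..11..
generation 4: 111..11...
generation 5: 11..11....
generation 6: 1..11.....
position 1 holds 1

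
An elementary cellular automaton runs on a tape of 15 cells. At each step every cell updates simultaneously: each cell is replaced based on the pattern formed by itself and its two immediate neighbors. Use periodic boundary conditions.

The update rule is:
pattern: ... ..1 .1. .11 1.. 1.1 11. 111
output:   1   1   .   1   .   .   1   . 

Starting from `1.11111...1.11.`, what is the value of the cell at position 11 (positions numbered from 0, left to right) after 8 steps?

.

step 1: ..1...1.11..11.
step 2: 11..11..11.111.
step 3: 11.111.111.1.1.
step 4: 11.1.1.1.1.....
step 5: 11.........1111
step 6: .1.111111111...
step 7: 1..1.......1.11
step 8: 1.1..111111..1.
position 11 holds .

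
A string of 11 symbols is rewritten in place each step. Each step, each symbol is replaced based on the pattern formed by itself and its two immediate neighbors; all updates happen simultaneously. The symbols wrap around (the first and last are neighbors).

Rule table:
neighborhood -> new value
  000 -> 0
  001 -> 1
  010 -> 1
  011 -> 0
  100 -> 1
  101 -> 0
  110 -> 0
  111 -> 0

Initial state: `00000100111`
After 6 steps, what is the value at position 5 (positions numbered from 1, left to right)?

step 1: 10001111000
step 2: 11010000101
step 3: 00011001100
step 4: 00100110010
step 5: 01111001111
step 6: 00000110000
position 5 holds 0

0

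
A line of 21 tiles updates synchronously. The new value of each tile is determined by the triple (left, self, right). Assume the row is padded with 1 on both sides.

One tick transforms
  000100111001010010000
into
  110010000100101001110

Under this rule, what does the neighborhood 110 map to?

At position 8 the neighborhood is 110; the next row has 0 there.

0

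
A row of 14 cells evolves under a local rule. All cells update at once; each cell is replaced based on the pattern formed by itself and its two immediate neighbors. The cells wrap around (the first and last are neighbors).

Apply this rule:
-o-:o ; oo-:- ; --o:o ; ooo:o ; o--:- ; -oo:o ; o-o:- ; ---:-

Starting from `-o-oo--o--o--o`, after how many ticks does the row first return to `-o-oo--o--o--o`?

14

-o-o--oo-oo-oo
-o-o-oo--o--o-
oo-o-o--oo-oo-
o--o-o-oo--o--
o-oo-o-o--oo-o
--o--o-o-oo--o
-oo-oo-o-o--oo
-o--o--o-o-oo-
oo-oo-oo-o-o--
o--o--o--o-o-o
--oo-oo-oo-o-o
-oo--o--o--o-o
-o--oo-oo-oo-o
-o-oo--o--o--o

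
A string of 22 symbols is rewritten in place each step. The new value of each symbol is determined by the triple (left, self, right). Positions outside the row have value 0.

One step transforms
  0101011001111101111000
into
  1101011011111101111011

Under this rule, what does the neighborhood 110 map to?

1

At position 6 the neighborhood is 110; the next row has 1 there.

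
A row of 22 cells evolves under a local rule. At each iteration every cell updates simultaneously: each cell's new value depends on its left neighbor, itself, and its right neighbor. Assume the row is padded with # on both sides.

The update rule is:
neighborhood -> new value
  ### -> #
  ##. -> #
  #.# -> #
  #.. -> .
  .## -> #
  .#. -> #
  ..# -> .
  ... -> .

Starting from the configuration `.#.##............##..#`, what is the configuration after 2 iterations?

iteration 1: #####............##..#
iteration 2: #####............##..#

#####............##..#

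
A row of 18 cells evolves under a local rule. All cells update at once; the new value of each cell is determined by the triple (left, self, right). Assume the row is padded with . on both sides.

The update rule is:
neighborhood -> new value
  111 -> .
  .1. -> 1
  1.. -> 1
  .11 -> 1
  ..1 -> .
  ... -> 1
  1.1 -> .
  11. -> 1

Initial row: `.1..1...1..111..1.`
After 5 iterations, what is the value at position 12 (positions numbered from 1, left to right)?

1

.11.111.11.1.11.11
.11.1.1.11.1.11.11
.11.1.1.11.1.11.11  (fixed point — unchanged through iteration 5)
position 12 holds 1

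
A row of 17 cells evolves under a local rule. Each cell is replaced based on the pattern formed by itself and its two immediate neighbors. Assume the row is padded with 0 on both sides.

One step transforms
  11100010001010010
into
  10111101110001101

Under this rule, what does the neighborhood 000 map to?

At position 4 the neighborhood is 000; the next row has 1 there.

1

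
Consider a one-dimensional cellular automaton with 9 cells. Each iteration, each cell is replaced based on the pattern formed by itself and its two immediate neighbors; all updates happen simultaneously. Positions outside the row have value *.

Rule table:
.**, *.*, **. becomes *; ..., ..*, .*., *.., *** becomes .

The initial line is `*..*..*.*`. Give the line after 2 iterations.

*......*.

*......**
*......*.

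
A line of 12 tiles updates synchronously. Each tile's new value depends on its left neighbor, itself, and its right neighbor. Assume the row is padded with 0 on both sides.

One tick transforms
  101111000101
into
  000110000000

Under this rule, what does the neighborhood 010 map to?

At position 0 the neighborhood is 010; the next row has 0 there.

0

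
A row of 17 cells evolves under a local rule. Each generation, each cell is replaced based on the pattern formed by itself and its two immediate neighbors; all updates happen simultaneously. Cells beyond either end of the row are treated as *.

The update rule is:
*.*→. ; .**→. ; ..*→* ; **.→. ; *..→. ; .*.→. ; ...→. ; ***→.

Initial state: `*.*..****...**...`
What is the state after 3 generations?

..*......*....*..

....*......*....*
...*......*....*.
..*......*....*..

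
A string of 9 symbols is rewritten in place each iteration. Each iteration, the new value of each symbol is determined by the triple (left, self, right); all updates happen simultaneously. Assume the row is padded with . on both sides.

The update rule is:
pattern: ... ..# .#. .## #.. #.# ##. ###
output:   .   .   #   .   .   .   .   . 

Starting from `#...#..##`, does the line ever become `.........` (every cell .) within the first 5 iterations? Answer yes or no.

no

iteration 1: #...#....
iteration 2: #...#....  (fixed point — unchanged through iteration 5)
iteration 5 is #...#...., still not uniform .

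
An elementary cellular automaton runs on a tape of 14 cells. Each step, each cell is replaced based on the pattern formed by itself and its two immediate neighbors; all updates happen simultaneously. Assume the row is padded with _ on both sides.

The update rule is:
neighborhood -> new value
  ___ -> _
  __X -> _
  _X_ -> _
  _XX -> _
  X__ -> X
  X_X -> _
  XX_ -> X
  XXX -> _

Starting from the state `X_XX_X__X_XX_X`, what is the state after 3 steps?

step 1: ___X__X____X__
step 2: ____X__X____X_
step 3: _____X__X____X

_____X__X____X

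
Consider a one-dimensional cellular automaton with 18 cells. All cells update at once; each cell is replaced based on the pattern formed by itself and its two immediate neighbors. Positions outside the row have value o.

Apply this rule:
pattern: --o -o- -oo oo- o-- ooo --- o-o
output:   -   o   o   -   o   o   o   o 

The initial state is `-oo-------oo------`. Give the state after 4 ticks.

oooooo-ooooooo-ooo

oo-oooooo-o-ooooo-
o-oooooo-ooooooo-o
-oooooo-ooooooo-oo
oooooo-ooooooo-ooo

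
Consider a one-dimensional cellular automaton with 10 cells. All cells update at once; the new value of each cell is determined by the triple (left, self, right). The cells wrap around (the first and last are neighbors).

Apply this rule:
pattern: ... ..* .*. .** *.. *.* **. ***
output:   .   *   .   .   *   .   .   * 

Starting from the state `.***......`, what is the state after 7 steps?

step 1: *.*.*.....
step 2: .....*...*
step 3: *...*.*.*.
step 4: .*.*......
step 5: *...*.....
step 6: .*.*.*...*
step 7: ......*.*.

......*.*.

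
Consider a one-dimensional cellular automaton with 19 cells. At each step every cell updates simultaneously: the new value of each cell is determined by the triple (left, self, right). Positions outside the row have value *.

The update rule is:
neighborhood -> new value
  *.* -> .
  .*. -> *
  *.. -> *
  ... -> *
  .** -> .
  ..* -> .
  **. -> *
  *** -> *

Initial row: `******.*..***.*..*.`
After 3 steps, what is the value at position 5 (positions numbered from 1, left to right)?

step 1: ******.**..**.**.*.
step 2: ******..**..*..*.*.
step 3: *******..**.**.*.*.
position 5 holds *

*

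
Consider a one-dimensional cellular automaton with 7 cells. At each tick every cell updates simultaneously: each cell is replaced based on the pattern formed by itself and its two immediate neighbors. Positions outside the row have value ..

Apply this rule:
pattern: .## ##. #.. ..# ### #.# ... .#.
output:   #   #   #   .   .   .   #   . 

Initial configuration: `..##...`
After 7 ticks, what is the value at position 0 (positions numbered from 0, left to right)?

#

tick 1: #.#####
tick 2: ..#...#
tick 3: #..##..
tick 4: .#.####
tick 5: ...#..#
tick 6: ##..#..
tick 7: ###..##
position 0 holds #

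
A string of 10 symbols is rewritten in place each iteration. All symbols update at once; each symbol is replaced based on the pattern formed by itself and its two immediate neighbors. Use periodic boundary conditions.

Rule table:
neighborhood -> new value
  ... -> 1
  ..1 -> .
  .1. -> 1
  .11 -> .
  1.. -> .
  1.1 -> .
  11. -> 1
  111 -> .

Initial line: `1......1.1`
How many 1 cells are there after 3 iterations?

5

1.1111.1..
1....1.1..
1.11.1.1..
count of 1: 5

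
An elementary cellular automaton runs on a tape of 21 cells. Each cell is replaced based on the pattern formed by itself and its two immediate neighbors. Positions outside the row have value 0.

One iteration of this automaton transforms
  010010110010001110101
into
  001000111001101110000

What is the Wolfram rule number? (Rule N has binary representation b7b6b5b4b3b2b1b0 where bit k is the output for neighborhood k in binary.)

position 15: 111 → 1  (bit 7 = 1)
position 7: 110 → 1  (bit 6 = 1)
position 5: 101 → 0  (bit 5 = 0)
position 2: 100 → 1  (bit 4 = 1)
position 6: 011 → 1  (bit 3 = 1)
position 1: 010 → 0  (bit 2 = 0)
position 0: 001 → 0  (bit 1 = 0)
position 12: 000 → 1  (bit 0 = 1)
bits b7..b0 = 11011001 = 217

217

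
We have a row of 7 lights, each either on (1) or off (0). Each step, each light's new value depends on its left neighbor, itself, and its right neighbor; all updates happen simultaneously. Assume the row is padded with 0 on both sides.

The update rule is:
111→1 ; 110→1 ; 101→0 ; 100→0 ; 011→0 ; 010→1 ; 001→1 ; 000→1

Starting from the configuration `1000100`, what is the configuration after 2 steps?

step 1: 1011101
step 2: 1001101

1001101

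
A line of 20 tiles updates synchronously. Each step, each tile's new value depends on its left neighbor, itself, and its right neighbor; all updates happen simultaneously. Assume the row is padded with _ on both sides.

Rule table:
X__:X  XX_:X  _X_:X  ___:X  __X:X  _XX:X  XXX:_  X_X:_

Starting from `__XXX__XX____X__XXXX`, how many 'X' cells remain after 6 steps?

step 1: XXX_XXXXXXXXXXXXX__X
step 2: X_X_X___________XXXX
step 3: X_X_XXXXXXXXXXXXX__X
step 4: X_X_X___________XXXX  (repeats step 2; period 2)
step 6: X_X_X___________XXXX
count of X: 7

7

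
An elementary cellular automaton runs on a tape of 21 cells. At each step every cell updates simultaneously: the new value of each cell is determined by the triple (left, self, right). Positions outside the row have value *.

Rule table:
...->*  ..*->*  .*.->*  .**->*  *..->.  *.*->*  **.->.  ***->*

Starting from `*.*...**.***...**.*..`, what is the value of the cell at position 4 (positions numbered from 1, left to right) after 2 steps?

.**.***.***..***.**.*
**.***.***..***.**.**
position 4 holds *

*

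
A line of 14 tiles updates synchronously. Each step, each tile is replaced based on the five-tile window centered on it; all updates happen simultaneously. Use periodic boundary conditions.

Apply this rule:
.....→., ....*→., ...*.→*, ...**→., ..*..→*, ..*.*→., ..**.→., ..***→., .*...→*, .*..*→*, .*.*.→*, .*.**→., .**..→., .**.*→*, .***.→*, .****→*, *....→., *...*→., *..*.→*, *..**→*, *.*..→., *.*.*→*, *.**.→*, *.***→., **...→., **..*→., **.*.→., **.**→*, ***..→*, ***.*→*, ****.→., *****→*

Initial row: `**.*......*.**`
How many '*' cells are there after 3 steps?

.*..*....*...*
*.****..***.*.
*..*.*.*.**.**
count of *: 8

8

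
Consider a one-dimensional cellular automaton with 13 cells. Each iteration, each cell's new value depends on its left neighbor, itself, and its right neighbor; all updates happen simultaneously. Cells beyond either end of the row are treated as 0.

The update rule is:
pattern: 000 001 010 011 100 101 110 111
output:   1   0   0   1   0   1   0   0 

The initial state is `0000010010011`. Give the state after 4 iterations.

1010100111010

1111000000010
1000011111000
0011010000011
1010100111010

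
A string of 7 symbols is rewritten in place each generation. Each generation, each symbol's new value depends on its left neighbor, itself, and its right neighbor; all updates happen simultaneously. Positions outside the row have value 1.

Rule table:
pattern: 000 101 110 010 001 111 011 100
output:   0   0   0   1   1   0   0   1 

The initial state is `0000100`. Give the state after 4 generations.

1001111
0110000
0001001
1011110

1011110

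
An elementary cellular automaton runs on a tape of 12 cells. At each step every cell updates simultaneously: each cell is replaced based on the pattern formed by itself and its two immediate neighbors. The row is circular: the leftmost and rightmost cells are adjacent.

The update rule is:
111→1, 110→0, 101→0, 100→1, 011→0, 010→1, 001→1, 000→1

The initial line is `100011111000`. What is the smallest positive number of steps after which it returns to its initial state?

111101110111
111000100011
110111111101
100011111000

4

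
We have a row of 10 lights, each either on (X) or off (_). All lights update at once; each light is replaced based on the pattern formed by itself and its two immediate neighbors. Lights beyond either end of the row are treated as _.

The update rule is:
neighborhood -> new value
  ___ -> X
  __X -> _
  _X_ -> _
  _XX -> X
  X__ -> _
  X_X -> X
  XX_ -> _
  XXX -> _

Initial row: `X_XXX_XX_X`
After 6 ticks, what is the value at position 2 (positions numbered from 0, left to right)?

_XX__XX_X_
_X___X_X__
___X__X__X
XX________
X__XXXXXXX
___X______
position 2 holds _

_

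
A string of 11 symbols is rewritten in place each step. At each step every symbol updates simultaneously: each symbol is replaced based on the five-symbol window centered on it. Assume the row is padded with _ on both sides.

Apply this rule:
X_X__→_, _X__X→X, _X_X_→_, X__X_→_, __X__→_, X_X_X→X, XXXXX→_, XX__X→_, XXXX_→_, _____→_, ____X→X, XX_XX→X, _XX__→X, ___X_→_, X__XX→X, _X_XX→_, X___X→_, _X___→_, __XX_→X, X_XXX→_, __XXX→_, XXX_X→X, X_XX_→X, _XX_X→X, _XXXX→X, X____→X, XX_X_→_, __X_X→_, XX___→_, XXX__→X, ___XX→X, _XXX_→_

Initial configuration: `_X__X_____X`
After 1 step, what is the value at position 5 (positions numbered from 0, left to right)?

_

step 1: __X___X_X__
position 5 holds _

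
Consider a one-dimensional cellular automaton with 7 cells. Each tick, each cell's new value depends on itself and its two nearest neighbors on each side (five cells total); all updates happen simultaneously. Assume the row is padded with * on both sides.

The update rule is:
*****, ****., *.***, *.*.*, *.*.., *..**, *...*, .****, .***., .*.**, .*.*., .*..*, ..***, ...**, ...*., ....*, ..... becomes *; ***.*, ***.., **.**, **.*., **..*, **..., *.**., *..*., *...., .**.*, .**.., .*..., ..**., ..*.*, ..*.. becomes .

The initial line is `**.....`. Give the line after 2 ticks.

..*****

tick 1: *...***
tick 2: ..*****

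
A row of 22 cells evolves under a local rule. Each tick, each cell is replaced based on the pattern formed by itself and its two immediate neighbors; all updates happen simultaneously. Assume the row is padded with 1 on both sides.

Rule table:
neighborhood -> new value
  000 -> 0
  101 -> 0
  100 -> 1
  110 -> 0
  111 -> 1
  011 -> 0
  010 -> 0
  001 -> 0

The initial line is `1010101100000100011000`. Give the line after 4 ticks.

0000000010000010000100
1000000001000001000010
0100000000100000100000
0010000000010000010000

0010000000010000010000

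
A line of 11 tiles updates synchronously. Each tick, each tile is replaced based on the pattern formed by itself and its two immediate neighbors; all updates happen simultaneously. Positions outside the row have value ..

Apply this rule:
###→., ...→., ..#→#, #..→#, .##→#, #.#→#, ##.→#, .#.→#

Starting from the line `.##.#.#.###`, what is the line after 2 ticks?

#########.#
#.......###

#.......###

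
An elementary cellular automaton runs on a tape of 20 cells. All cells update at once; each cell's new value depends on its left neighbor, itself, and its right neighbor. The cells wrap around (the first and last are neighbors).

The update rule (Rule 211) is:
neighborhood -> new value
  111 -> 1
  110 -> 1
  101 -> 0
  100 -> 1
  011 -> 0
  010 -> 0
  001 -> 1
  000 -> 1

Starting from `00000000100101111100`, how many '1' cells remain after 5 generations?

11111111011000111111
11111111001111011111
11111111110111001111
11111111110011110111
11111111111101110011
count of 1: 17

17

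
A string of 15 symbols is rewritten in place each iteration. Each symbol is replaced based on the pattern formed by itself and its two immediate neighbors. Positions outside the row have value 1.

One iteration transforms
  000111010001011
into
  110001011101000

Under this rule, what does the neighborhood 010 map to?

At position 7 the neighborhood is 010; the next row has 1 there.

1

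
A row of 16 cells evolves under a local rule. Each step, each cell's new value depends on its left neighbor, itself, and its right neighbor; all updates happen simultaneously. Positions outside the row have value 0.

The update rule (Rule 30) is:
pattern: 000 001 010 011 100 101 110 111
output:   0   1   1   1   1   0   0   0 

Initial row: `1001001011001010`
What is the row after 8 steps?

1111111010111011
1000000010100010
1100000110110111
1010001100100100
1011011011111110
1010010010000001
1011111111000011
1010000000100110

1010000000100110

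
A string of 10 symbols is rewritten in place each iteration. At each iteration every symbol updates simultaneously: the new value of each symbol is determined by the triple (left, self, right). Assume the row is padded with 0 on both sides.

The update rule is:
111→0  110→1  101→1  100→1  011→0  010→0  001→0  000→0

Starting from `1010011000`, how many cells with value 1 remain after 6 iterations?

0101001100
0010100110
0001010011
0000101001
0000010100
0000001010
count of 1: 2

2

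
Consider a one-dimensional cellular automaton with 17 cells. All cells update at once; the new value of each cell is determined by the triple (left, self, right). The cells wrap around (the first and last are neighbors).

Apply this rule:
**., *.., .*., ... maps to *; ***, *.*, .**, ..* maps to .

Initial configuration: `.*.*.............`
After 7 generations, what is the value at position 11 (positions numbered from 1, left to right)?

*

.*.**************
.*..............*
.**************.*
..............*.*
*************.*.*
............*.*..
***********.*.***
position 11 holds *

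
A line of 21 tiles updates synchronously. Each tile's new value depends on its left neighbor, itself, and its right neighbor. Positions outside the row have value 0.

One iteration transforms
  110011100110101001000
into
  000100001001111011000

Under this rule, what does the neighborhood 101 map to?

1

At position 11 the neighborhood is 101; the next row has 1 there.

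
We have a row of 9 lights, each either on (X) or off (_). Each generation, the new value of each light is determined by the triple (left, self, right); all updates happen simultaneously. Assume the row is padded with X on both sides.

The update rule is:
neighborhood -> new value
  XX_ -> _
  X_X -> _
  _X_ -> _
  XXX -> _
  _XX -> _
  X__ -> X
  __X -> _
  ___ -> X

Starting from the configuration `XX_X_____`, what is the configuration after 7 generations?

____XXXX_
XXX______
___XXXXX_
XX_______
__XXXXXX_
X________
_XXXXXXX_

_XXXXXXX_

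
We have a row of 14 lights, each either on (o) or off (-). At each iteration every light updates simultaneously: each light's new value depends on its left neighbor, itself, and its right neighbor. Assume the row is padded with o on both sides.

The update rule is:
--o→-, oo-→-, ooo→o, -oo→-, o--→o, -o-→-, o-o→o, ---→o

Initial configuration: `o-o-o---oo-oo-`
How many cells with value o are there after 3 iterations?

5

-o-o-oo---o--o
o-o-o--oo--o--
-o-o-o---o--o-
count of o: 5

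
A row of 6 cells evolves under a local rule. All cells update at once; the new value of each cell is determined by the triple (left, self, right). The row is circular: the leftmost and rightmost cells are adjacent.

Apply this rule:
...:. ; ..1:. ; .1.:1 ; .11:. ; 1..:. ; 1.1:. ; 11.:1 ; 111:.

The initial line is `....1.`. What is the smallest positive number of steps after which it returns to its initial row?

step 1: ....1.

1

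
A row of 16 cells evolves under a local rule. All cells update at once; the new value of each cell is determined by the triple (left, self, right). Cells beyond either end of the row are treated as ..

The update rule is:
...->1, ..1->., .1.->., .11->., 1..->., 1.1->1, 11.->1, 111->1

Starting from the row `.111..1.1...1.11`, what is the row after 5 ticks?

.11.111..11111.1

..11...1..1..1.1
1..1.1........1.
....1..111111...
111.....11111.11
.11.111..11111.1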